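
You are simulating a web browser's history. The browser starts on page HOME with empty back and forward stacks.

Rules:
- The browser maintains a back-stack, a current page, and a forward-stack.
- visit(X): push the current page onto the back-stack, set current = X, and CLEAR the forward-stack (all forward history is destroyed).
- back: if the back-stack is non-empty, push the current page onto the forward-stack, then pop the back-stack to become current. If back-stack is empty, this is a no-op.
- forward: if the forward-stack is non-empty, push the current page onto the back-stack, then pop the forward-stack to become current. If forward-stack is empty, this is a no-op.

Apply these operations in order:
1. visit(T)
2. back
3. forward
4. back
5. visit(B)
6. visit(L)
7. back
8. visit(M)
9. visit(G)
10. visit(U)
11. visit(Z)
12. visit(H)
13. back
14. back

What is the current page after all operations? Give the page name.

Answer: U

Derivation:
After 1 (visit(T)): cur=T back=1 fwd=0
After 2 (back): cur=HOME back=0 fwd=1
After 3 (forward): cur=T back=1 fwd=0
After 4 (back): cur=HOME back=0 fwd=1
After 5 (visit(B)): cur=B back=1 fwd=0
After 6 (visit(L)): cur=L back=2 fwd=0
After 7 (back): cur=B back=1 fwd=1
After 8 (visit(M)): cur=M back=2 fwd=0
After 9 (visit(G)): cur=G back=3 fwd=0
After 10 (visit(U)): cur=U back=4 fwd=0
After 11 (visit(Z)): cur=Z back=5 fwd=0
After 12 (visit(H)): cur=H back=6 fwd=0
After 13 (back): cur=Z back=5 fwd=1
After 14 (back): cur=U back=4 fwd=2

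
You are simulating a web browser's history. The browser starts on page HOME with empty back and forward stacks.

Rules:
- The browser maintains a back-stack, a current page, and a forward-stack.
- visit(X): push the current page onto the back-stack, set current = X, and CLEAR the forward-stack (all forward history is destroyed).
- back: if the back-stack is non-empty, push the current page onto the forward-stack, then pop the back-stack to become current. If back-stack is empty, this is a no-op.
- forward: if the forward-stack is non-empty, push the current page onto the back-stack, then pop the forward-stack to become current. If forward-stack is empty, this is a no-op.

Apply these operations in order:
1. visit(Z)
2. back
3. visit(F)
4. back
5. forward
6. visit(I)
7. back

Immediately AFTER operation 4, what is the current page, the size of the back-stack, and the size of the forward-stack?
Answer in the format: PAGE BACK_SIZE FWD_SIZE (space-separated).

After 1 (visit(Z)): cur=Z back=1 fwd=0
After 2 (back): cur=HOME back=0 fwd=1
After 3 (visit(F)): cur=F back=1 fwd=0
After 4 (back): cur=HOME back=0 fwd=1

HOME 0 1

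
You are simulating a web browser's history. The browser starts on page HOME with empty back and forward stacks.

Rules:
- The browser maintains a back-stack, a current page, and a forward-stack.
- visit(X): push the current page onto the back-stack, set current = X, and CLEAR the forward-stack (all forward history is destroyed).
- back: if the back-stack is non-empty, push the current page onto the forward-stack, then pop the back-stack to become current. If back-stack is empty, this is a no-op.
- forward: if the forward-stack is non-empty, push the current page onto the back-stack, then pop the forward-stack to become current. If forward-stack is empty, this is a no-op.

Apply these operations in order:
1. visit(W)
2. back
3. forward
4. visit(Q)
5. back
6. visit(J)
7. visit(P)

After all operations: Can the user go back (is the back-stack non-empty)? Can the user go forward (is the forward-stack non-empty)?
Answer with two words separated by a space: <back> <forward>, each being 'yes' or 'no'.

After 1 (visit(W)): cur=W back=1 fwd=0
After 2 (back): cur=HOME back=0 fwd=1
After 3 (forward): cur=W back=1 fwd=0
After 4 (visit(Q)): cur=Q back=2 fwd=0
After 5 (back): cur=W back=1 fwd=1
After 6 (visit(J)): cur=J back=2 fwd=0
After 7 (visit(P)): cur=P back=3 fwd=0

Answer: yes no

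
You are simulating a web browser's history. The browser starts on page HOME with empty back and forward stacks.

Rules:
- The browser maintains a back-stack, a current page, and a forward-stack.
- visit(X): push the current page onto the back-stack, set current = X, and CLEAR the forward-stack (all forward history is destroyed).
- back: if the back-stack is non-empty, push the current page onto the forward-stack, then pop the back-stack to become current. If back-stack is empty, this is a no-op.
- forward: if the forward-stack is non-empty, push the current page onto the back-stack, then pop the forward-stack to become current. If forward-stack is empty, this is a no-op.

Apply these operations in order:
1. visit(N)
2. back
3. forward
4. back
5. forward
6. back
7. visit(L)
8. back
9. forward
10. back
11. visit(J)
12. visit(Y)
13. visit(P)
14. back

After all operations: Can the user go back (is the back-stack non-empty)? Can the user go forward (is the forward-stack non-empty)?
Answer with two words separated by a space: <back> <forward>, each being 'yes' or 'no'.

After 1 (visit(N)): cur=N back=1 fwd=0
After 2 (back): cur=HOME back=0 fwd=1
After 3 (forward): cur=N back=1 fwd=0
After 4 (back): cur=HOME back=0 fwd=1
After 5 (forward): cur=N back=1 fwd=0
After 6 (back): cur=HOME back=0 fwd=1
After 7 (visit(L)): cur=L back=1 fwd=0
After 8 (back): cur=HOME back=0 fwd=1
After 9 (forward): cur=L back=1 fwd=0
After 10 (back): cur=HOME back=0 fwd=1
After 11 (visit(J)): cur=J back=1 fwd=0
After 12 (visit(Y)): cur=Y back=2 fwd=0
After 13 (visit(P)): cur=P back=3 fwd=0
After 14 (back): cur=Y back=2 fwd=1

Answer: yes yes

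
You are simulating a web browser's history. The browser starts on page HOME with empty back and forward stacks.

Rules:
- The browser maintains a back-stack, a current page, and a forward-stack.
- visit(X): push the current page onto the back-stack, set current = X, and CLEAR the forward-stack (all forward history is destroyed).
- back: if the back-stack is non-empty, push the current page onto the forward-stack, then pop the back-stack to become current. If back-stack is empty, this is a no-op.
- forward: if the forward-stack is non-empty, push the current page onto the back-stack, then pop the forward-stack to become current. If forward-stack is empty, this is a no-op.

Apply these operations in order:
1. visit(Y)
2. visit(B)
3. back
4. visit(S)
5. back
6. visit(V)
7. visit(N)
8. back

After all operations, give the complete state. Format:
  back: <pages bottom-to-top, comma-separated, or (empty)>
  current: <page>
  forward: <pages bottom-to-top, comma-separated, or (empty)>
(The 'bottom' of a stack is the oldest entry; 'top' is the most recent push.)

Answer: back: HOME,Y
current: V
forward: N

Derivation:
After 1 (visit(Y)): cur=Y back=1 fwd=0
After 2 (visit(B)): cur=B back=2 fwd=0
After 3 (back): cur=Y back=1 fwd=1
After 4 (visit(S)): cur=S back=2 fwd=0
After 5 (back): cur=Y back=1 fwd=1
After 6 (visit(V)): cur=V back=2 fwd=0
After 7 (visit(N)): cur=N back=3 fwd=0
After 8 (back): cur=V back=2 fwd=1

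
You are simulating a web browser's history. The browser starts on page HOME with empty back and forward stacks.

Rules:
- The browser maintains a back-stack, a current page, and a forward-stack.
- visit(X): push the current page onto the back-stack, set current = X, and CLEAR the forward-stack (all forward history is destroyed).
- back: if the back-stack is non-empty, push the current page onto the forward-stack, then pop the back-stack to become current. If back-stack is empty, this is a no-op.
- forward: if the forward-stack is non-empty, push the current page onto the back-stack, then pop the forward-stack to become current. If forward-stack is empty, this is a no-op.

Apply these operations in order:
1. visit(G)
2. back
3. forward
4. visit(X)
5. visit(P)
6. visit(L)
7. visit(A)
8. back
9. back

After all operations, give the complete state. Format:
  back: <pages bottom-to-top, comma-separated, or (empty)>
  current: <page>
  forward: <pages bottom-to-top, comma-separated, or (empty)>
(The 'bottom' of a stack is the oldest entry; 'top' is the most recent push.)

Answer: back: HOME,G,X
current: P
forward: A,L

Derivation:
After 1 (visit(G)): cur=G back=1 fwd=0
After 2 (back): cur=HOME back=0 fwd=1
After 3 (forward): cur=G back=1 fwd=0
After 4 (visit(X)): cur=X back=2 fwd=0
After 5 (visit(P)): cur=P back=3 fwd=0
After 6 (visit(L)): cur=L back=4 fwd=0
After 7 (visit(A)): cur=A back=5 fwd=0
After 8 (back): cur=L back=4 fwd=1
After 9 (back): cur=P back=3 fwd=2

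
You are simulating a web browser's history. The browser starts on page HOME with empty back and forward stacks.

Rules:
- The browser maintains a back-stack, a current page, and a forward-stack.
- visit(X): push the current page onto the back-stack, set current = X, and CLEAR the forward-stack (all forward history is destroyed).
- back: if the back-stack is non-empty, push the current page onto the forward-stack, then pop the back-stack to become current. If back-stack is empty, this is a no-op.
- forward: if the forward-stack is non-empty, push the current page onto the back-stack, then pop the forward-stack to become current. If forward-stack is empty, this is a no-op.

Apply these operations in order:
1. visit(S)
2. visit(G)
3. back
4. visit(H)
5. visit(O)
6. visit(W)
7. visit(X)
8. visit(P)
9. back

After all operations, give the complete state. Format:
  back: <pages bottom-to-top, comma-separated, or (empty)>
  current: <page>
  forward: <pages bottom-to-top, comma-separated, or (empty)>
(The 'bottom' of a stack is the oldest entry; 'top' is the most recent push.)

After 1 (visit(S)): cur=S back=1 fwd=0
After 2 (visit(G)): cur=G back=2 fwd=0
After 3 (back): cur=S back=1 fwd=1
After 4 (visit(H)): cur=H back=2 fwd=0
After 5 (visit(O)): cur=O back=3 fwd=0
After 6 (visit(W)): cur=W back=4 fwd=0
After 7 (visit(X)): cur=X back=5 fwd=0
After 8 (visit(P)): cur=P back=6 fwd=0
After 9 (back): cur=X back=5 fwd=1

Answer: back: HOME,S,H,O,W
current: X
forward: P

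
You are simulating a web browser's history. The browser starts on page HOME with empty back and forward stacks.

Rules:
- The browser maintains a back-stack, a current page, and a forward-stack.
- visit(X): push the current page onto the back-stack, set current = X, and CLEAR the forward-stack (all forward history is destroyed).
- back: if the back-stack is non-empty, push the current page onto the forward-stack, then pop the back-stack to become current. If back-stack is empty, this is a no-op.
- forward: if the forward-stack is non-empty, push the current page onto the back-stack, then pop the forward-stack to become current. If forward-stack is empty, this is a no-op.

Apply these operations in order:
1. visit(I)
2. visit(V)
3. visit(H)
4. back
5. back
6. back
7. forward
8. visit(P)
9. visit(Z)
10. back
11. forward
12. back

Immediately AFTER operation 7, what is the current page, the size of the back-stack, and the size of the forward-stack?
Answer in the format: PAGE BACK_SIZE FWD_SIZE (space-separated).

After 1 (visit(I)): cur=I back=1 fwd=0
After 2 (visit(V)): cur=V back=2 fwd=0
After 3 (visit(H)): cur=H back=3 fwd=0
After 4 (back): cur=V back=2 fwd=1
After 5 (back): cur=I back=1 fwd=2
After 6 (back): cur=HOME back=0 fwd=3
After 7 (forward): cur=I back=1 fwd=2

I 1 2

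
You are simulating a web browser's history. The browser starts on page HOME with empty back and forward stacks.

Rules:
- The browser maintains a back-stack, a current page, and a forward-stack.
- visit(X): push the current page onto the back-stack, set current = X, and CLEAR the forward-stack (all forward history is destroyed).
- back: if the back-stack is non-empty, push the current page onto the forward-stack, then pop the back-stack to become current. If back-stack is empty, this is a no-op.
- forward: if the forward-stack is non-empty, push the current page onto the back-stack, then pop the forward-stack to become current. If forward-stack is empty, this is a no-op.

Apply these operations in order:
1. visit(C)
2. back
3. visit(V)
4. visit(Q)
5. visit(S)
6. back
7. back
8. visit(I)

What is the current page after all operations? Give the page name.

After 1 (visit(C)): cur=C back=1 fwd=0
After 2 (back): cur=HOME back=0 fwd=1
After 3 (visit(V)): cur=V back=1 fwd=0
After 4 (visit(Q)): cur=Q back=2 fwd=0
After 5 (visit(S)): cur=S back=3 fwd=0
After 6 (back): cur=Q back=2 fwd=1
After 7 (back): cur=V back=1 fwd=2
After 8 (visit(I)): cur=I back=2 fwd=0

Answer: I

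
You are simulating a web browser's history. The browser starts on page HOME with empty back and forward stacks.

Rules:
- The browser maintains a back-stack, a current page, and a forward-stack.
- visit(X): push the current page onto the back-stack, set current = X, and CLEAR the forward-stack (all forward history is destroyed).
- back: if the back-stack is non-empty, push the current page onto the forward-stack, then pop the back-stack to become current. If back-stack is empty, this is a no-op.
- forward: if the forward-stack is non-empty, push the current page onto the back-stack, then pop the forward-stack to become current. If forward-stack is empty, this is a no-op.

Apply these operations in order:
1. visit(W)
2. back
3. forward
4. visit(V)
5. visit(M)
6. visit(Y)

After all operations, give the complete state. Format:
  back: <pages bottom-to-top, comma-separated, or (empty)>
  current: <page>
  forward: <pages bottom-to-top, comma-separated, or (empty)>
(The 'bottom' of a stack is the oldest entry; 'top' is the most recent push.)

Answer: back: HOME,W,V,M
current: Y
forward: (empty)

Derivation:
After 1 (visit(W)): cur=W back=1 fwd=0
After 2 (back): cur=HOME back=0 fwd=1
After 3 (forward): cur=W back=1 fwd=0
After 4 (visit(V)): cur=V back=2 fwd=0
After 5 (visit(M)): cur=M back=3 fwd=0
After 6 (visit(Y)): cur=Y back=4 fwd=0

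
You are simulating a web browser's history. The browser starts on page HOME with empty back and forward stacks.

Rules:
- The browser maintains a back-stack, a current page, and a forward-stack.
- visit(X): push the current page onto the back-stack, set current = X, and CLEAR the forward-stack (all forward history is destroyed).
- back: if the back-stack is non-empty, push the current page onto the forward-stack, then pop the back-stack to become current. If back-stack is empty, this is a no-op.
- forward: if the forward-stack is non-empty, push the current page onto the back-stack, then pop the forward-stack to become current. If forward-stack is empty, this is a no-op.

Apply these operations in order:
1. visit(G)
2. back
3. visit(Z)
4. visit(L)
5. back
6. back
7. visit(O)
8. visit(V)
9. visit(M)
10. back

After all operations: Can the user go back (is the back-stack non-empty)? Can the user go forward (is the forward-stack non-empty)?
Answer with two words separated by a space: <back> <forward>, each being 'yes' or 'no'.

After 1 (visit(G)): cur=G back=1 fwd=0
After 2 (back): cur=HOME back=0 fwd=1
After 3 (visit(Z)): cur=Z back=1 fwd=0
After 4 (visit(L)): cur=L back=2 fwd=0
After 5 (back): cur=Z back=1 fwd=1
After 6 (back): cur=HOME back=0 fwd=2
After 7 (visit(O)): cur=O back=1 fwd=0
After 8 (visit(V)): cur=V back=2 fwd=0
After 9 (visit(M)): cur=M back=3 fwd=0
After 10 (back): cur=V back=2 fwd=1

Answer: yes yes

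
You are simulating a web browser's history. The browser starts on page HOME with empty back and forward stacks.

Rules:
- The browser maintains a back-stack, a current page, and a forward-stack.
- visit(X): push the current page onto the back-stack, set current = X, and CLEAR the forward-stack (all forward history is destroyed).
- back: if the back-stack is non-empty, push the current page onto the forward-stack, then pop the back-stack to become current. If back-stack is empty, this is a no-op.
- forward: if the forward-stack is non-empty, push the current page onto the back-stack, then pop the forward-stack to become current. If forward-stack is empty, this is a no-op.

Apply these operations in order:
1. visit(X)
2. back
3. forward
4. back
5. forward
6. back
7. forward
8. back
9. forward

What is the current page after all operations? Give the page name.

Answer: X

Derivation:
After 1 (visit(X)): cur=X back=1 fwd=0
After 2 (back): cur=HOME back=0 fwd=1
After 3 (forward): cur=X back=1 fwd=0
After 4 (back): cur=HOME back=0 fwd=1
After 5 (forward): cur=X back=1 fwd=0
After 6 (back): cur=HOME back=0 fwd=1
After 7 (forward): cur=X back=1 fwd=0
After 8 (back): cur=HOME back=0 fwd=1
After 9 (forward): cur=X back=1 fwd=0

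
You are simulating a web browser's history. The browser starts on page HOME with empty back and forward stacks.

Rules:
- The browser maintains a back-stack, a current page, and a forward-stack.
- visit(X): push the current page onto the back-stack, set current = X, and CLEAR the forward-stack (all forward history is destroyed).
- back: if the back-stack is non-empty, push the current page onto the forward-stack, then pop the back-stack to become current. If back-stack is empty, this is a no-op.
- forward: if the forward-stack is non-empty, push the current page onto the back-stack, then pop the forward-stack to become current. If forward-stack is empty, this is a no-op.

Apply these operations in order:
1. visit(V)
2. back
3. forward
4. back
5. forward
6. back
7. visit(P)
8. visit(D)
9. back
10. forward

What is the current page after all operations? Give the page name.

Answer: D

Derivation:
After 1 (visit(V)): cur=V back=1 fwd=0
After 2 (back): cur=HOME back=0 fwd=1
After 3 (forward): cur=V back=1 fwd=0
After 4 (back): cur=HOME back=0 fwd=1
After 5 (forward): cur=V back=1 fwd=0
After 6 (back): cur=HOME back=0 fwd=1
After 7 (visit(P)): cur=P back=1 fwd=0
After 8 (visit(D)): cur=D back=2 fwd=0
After 9 (back): cur=P back=1 fwd=1
After 10 (forward): cur=D back=2 fwd=0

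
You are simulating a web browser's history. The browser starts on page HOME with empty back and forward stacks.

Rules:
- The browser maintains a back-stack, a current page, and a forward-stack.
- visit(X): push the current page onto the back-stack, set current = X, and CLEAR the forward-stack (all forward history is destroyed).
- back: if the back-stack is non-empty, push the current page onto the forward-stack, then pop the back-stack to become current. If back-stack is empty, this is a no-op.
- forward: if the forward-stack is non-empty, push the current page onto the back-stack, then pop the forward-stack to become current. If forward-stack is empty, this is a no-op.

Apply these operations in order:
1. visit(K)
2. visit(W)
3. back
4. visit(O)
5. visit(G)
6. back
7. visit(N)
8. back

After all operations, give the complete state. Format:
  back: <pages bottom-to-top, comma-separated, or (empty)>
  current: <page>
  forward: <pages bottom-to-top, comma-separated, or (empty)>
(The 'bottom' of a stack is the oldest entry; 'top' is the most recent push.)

Answer: back: HOME,K
current: O
forward: N

Derivation:
After 1 (visit(K)): cur=K back=1 fwd=0
After 2 (visit(W)): cur=W back=2 fwd=0
After 3 (back): cur=K back=1 fwd=1
After 4 (visit(O)): cur=O back=2 fwd=0
After 5 (visit(G)): cur=G back=3 fwd=0
After 6 (back): cur=O back=2 fwd=1
After 7 (visit(N)): cur=N back=3 fwd=0
After 8 (back): cur=O back=2 fwd=1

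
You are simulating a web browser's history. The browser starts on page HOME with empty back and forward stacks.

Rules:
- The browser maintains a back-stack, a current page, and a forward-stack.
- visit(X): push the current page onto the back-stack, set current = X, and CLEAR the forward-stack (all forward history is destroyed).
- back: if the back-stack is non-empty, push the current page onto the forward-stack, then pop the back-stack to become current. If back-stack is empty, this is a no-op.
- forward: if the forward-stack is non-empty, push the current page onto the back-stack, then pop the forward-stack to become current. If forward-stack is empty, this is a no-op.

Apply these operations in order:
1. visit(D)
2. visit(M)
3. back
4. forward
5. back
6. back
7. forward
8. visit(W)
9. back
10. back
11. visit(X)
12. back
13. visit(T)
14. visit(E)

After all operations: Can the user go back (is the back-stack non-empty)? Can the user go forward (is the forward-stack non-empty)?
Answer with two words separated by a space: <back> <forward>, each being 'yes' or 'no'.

Answer: yes no

Derivation:
After 1 (visit(D)): cur=D back=1 fwd=0
After 2 (visit(M)): cur=M back=2 fwd=0
After 3 (back): cur=D back=1 fwd=1
After 4 (forward): cur=M back=2 fwd=0
After 5 (back): cur=D back=1 fwd=1
After 6 (back): cur=HOME back=0 fwd=2
After 7 (forward): cur=D back=1 fwd=1
After 8 (visit(W)): cur=W back=2 fwd=0
After 9 (back): cur=D back=1 fwd=1
After 10 (back): cur=HOME back=0 fwd=2
After 11 (visit(X)): cur=X back=1 fwd=0
After 12 (back): cur=HOME back=0 fwd=1
After 13 (visit(T)): cur=T back=1 fwd=0
After 14 (visit(E)): cur=E back=2 fwd=0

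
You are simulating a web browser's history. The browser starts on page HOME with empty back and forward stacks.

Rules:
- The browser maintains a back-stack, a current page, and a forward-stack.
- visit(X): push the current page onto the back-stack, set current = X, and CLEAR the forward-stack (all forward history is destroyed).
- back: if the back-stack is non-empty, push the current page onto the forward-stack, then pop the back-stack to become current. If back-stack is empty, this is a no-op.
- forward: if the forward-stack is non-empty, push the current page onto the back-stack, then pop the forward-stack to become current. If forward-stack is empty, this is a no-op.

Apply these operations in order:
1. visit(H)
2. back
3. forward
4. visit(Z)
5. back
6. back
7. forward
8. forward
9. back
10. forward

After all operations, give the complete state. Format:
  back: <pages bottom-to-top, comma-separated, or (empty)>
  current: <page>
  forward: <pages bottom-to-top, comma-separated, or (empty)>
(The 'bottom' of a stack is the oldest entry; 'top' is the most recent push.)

After 1 (visit(H)): cur=H back=1 fwd=0
After 2 (back): cur=HOME back=0 fwd=1
After 3 (forward): cur=H back=1 fwd=0
After 4 (visit(Z)): cur=Z back=2 fwd=0
After 5 (back): cur=H back=1 fwd=1
After 6 (back): cur=HOME back=0 fwd=2
After 7 (forward): cur=H back=1 fwd=1
After 8 (forward): cur=Z back=2 fwd=0
After 9 (back): cur=H back=1 fwd=1
After 10 (forward): cur=Z back=2 fwd=0

Answer: back: HOME,H
current: Z
forward: (empty)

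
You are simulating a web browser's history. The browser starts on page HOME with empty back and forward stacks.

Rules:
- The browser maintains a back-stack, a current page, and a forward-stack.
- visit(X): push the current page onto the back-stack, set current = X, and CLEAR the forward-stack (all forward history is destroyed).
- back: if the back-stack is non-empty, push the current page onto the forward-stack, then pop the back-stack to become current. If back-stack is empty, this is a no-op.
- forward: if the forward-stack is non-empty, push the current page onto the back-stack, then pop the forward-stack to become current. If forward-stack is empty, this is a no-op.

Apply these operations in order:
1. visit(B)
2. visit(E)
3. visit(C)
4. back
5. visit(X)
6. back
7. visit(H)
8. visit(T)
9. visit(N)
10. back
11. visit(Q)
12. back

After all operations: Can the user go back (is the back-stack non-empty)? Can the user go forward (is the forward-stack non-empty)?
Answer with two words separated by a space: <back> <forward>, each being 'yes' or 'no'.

After 1 (visit(B)): cur=B back=1 fwd=0
After 2 (visit(E)): cur=E back=2 fwd=0
After 3 (visit(C)): cur=C back=3 fwd=0
After 4 (back): cur=E back=2 fwd=1
After 5 (visit(X)): cur=X back=3 fwd=0
After 6 (back): cur=E back=2 fwd=1
After 7 (visit(H)): cur=H back=3 fwd=0
After 8 (visit(T)): cur=T back=4 fwd=0
After 9 (visit(N)): cur=N back=5 fwd=0
After 10 (back): cur=T back=4 fwd=1
After 11 (visit(Q)): cur=Q back=5 fwd=0
After 12 (back): cur=T back=4 fwd=1

Answer: yes yes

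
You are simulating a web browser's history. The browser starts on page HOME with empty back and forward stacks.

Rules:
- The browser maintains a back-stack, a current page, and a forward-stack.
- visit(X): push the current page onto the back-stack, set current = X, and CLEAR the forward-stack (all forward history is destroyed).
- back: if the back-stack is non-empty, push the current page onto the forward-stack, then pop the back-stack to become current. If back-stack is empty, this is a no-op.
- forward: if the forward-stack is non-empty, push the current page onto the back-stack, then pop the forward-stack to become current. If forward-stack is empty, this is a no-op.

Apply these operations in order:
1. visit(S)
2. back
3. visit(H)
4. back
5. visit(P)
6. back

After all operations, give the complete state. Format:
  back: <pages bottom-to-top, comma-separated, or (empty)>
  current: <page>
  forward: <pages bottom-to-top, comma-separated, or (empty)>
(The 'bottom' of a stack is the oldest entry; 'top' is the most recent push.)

Answer: back: (empty)
current: HOME
forward: P

Derivation:
After 1 (visit(S)): cur=S back=1 fwd=0
After 2 (back): cur=HOME back=0 fwd=1
After 3 (visit(H)): cur=H back=1 fwd=0
After 4 (back): cur=HOME back=0 fwd=1
After 5 (visit(P)): cur=P back=1 fwd=0
After 6 (back): cur=HOME back=0 fwd=1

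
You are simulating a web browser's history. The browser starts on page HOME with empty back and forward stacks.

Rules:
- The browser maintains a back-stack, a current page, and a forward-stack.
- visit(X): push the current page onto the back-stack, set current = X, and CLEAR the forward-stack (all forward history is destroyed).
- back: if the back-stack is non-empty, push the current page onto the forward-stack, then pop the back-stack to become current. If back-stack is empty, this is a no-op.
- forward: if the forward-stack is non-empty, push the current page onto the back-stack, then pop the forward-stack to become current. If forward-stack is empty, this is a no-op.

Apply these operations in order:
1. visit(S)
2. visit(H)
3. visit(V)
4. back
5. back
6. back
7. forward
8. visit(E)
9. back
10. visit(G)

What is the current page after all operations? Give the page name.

Answer: G

Derivation:
After 1 (visit(S)): cur=S back=1 fwd=0
After 2 (visit(H)): cur=H back=2 fwd=0
After 3 (visit(V)): cur=V back=3 fwd=0
After 4 (back): cur=H back=2 fwd=1
After 5 (back): cur=S back=1 fwd=2
After 6 (back): cur=HOME back=0 fwd=3
After 7 (forward): cur=S back=1 fwd=2
After 8 (visit(E)): cur=E back=2 fwd=0
After 9 (back): cur=S back=1 fwd=1
After 10 (visit(G)): cur=G back=2 fwd=0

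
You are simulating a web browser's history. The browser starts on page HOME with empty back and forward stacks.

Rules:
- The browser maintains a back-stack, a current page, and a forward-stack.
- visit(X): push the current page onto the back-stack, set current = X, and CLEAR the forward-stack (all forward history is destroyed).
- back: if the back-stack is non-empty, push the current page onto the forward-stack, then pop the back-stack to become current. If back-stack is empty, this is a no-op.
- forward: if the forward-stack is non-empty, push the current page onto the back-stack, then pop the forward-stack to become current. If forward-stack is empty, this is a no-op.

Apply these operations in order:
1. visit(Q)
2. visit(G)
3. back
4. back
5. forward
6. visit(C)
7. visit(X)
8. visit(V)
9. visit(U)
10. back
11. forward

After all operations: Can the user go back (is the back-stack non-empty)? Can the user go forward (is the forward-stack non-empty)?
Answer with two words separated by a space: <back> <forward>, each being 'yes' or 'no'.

Answer: yes no

Derivation:
After 1 (visit(Q)): cur=Q back=1 fwd=0
After 2 (visit(G)): cur=G back=2 fwd=0
After 3 (back): cur=Q back=1 fwd=1
After 4 (back): cur=HOME back=0 fwd=2
After 5 (forward): cur=Q back=1 fwd=1
After 6 (visit(C)): cur=C back=2 fwd=0
After 7 (visit(X)): cur=X back=3 fwd=0
After 8 (visit(V)): cur=V back=4 fwd=0
After 9 (visit(U)): cur=U back=5 fwd=0
After 10 (back): cur=V back=4 fwd=1
After 11 (forward): cur=U back=5 fwd=0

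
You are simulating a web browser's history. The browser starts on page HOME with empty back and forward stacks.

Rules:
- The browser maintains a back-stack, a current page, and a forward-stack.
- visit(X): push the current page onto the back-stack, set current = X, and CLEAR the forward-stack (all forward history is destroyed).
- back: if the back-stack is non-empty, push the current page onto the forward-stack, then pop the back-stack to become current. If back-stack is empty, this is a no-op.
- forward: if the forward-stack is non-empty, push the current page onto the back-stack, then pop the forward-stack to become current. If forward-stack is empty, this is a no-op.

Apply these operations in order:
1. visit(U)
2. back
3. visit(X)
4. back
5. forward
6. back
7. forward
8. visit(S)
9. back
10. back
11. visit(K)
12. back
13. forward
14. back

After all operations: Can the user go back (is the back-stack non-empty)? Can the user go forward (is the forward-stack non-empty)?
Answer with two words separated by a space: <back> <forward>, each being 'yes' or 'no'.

Answer: no yes

Derivation:
After 1 (visit(U)): cur=U back=1 fwd=0
After 2 (back): cur=HOME back=0 fwd=1
After 3 (visit(X)): cur=X back=1 fwd=0
After 4 (back): cur=HOME back=0 fwd=1
After 5 (forward): cur=X back=1 fwd=0
After 6 (back): cur=HOME back=0 fwd=1
After 7 (forward): cur=X back=1 fwd=0
After 8 (visit(S)): cur=S back=2 fwd=0
After 9 (back): cur=X back=1 fwd=1
After 10 (back): cur=HOME back=0 fwd=2
After 11 (visit(K)): cur=K back=1 fwd=0
After 12 (back): cur=HOME back=0 fwd=1
After 13 (forward): cur=K back=1 fwd=0
After 14 (back): cur=HOME back=0 fwd=1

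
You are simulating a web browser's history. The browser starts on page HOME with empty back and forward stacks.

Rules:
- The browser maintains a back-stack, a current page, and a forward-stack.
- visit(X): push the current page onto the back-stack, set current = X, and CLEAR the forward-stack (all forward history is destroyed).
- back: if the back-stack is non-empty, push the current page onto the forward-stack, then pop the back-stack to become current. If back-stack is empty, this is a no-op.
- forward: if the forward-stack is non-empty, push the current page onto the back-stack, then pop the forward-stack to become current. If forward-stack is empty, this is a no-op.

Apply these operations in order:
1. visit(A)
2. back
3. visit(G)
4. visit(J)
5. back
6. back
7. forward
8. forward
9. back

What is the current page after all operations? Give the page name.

Answer: G

Derivation:
After 1 (visit(A)): cur=A back=1 fwd=0
After 2 (back): cur=HOME back=0 fwd=1
After 3 (visit(G)): cur=G back=1 fwd=0
After 4 (visit(J)): cur=J back=2 fwd=0
After 5 (back): cur=G back=1 fwd=1
After 6 (back): cur=HOME back=0 fwd=2
After 7 (forward): cur=G back=1 fwd=1
After 8 (forward): cur=J back=2 fwd=0
After 9 (back): cur=G back=1 fwd=1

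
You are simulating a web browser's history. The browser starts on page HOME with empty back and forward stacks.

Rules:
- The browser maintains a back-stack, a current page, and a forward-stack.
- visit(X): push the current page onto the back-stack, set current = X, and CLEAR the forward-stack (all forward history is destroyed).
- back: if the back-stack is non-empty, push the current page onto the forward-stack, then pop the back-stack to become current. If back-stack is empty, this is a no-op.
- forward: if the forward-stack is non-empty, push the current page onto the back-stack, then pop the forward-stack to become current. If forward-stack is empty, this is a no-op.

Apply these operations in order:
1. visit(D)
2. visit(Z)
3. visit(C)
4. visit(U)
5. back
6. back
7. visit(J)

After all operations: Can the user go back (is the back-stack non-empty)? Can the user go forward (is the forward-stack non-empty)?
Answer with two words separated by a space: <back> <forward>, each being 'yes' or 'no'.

After 1 (visit(D)): cur=D back=1 fwd=0
After 2 (visit(Z)): cur=Z back=2 fwd=0
After 3 (visit(C)): cur=C back=3 fwd=0
After 4 (visit(U)): cur=U back=4 fwd=0
After 5 (back): cur=C back=3 fwd=1
After 6 (back): cur=Z back=2 fwd=2
After 7 (visit(J)): cur=J back=3 fwd=0

Answer: yes no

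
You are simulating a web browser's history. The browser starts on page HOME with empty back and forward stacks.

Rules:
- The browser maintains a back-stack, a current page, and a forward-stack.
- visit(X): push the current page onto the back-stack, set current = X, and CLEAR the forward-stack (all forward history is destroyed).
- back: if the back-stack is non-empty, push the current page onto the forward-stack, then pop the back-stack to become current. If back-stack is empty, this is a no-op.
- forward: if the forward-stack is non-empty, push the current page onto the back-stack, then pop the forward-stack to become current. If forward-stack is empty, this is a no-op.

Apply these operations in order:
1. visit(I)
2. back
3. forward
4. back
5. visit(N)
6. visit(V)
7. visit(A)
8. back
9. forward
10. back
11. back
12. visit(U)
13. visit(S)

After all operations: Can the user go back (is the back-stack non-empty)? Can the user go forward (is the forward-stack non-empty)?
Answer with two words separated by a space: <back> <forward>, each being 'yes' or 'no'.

Answer: yes no

Derivation:
After 1 (visit(I)): cur=I back=1 fwd=0
After 2 (back): cur=HOME back=0 fwd=1
After 3 (forward): cur=I back=1 fwd=0
After 4 (back): cur=HOME back=0 fwd=1
After 5 (visit(N)): cur=N back=1 fwd=0
After 6 (visit(V)): cur=V back=2 fwd=0
After 7 (visit(A)): cur=A back=3 fwd=0
After 8 (back): cur=V back=2 fwd=1
After 9 (forward): cur=A back=3 fwd=0
After 10 (back): cur=V back=2 fwd=1
After 11 (back): cur=N back=1 fwd=2
After 12 (visit(U)): cur=U back=2 fwd=0
After 13 (visit(S)): cur=S back=3 fwd=0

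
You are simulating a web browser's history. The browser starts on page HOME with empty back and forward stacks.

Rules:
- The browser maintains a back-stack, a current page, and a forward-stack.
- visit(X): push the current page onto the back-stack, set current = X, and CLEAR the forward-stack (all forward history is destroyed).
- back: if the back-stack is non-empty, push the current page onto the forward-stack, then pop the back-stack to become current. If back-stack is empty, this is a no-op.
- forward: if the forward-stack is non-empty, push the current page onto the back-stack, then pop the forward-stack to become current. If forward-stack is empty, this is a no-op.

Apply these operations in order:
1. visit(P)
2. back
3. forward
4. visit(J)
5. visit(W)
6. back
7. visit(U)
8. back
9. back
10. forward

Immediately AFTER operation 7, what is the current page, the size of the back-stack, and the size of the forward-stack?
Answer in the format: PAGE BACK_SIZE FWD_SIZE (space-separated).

After 1 (visit(P)): cur=P back=1 fwd=0
After 2 (back): cur=HOME back=0 fwd=1
After 3 (forward): cur=P back=1 fwd=0
After 4 (visit(J)): cur=J back=2 fwd=0
After 5 (visit(W)): cur=W back=3 fwd=0
After 6 (back): cur=J back=2 fwd=1
After 7 (visit(U)): cur=U back=3 fwd=0

U 3 0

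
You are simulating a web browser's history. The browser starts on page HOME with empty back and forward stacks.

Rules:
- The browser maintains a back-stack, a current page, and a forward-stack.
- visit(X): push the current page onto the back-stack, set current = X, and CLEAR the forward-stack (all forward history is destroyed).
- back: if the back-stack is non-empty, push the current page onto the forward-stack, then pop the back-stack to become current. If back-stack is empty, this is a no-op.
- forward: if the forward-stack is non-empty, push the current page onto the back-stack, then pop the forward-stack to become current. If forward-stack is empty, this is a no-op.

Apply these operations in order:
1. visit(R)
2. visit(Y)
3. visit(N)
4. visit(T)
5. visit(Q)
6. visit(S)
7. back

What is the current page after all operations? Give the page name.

After 1 (visit(R)): cur=R back=1 fwd=0
After 2 (visit(Y)): cur=Y back=2 fwd=0
After 3 (visit(N)): cur=N back=3 fwd=0
After 4 (visit(T)): cur=T back=4 fwd=0
After 5 (visit(Q)): cur=Q back=5 fwd=0
After 6 (visit(S)): cur=S back=6 fwd=0
After 7 (back): cur=Q back=5 fwd=1

Answer: Q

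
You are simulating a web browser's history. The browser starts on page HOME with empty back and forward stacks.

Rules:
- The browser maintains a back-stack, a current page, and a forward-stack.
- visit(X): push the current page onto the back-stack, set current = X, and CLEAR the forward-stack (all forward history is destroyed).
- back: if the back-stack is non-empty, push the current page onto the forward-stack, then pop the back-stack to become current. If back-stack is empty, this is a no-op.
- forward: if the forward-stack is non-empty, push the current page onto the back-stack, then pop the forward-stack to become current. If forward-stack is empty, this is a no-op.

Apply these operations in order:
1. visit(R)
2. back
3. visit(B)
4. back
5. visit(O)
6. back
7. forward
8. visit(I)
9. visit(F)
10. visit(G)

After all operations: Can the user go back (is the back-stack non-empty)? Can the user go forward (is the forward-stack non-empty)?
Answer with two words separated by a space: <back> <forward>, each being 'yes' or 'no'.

Answer: yes no

Derivation:
After 1 (visit(R)): cur=R back=1 fwd=0
After 2 (back): cur=HOME back=0 fwd=1
After 3 (visit(B)): cur=B back=1 fwd=0
After 4 (back): cur=HOME back=0 fwd=1
After 5 (visit(O)): cur=O back=1 fwd=0
After 6 (back): cur=HOME back=0 fwd=1
After 7 (forward): cur=O back=1 fwd=0
After 8 (visit(I)): cur=I back=2 fwd=0
After 9 (visit(F)): cur=F back=3 fwd=0
After 10 (visit(G)): cur=G back=4 fwd=0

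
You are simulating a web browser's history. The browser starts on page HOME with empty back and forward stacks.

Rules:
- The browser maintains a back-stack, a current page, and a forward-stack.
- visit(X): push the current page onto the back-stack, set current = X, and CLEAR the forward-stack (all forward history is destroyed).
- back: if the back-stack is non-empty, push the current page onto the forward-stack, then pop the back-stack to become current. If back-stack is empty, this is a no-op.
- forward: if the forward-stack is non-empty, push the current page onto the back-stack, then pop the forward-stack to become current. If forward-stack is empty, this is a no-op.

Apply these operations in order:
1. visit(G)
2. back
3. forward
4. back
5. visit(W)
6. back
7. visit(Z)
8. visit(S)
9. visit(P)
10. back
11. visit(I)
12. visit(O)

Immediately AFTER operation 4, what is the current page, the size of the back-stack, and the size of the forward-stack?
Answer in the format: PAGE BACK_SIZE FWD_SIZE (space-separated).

After 1 (visit(G)): cur=G back=1 fwd=0
After 2 (back): cur=HOME back=0 fwd=1
After 3 (forward): cur=G back=1 fwd=0
After 4 (back): cur=HOME back=0 fwd=1

HOME 0 1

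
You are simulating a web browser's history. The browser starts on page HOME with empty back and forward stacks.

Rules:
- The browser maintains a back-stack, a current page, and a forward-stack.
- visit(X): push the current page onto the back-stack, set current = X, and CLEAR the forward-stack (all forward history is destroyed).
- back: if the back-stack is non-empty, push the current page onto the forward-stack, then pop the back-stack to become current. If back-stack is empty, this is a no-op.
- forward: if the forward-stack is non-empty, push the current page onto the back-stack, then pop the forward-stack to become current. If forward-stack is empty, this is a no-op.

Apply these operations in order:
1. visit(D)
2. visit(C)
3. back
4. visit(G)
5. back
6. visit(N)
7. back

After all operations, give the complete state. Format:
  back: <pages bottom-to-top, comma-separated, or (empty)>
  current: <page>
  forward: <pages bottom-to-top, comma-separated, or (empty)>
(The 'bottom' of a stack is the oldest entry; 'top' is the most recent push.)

Answer: back: HOME
current: D
forward: N

Derivation:
After 1 (visit(D)): cur=D back=1 fwd=0
After 2 (visit(C)): cur=C back=2 fwd=0
After 3 (back): cur=D back=1 fwd=1
After 4 (visit(G)): cur=G back=2 fwd=0
After 5 (back): cur=D back=1 fwd=1
After 6 (visit(N)): cur=N back=2 fwd=0
After 7 (back): cur=D back=1 fwd=1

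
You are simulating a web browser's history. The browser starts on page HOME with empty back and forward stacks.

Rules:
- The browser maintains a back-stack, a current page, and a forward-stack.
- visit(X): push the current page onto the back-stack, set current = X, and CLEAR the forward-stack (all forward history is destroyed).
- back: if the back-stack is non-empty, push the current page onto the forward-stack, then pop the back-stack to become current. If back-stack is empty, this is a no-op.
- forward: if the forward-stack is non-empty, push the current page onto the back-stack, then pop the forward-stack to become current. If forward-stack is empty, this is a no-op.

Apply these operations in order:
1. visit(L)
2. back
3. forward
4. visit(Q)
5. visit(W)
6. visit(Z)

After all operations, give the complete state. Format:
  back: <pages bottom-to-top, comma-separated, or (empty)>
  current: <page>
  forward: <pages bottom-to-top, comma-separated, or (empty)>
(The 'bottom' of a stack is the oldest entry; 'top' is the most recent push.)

Answer: back: HOME,L,Q,W
current: Z
forward: (empty)

Derivation:
After 1 (visit(L)): cur=L back=1 fwd=0
After 2 (back): cur=HOME back=0 fwd=1
After 3 (forward): cur=L back=1 fwd=0
After 4 (visit(Q)): cur=Q back=2 fwd=0
After 5 (visit(W)): cur=W back=3 fwd=0
After 6 (visit(Z)): cur=Z back=4 fwd=0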